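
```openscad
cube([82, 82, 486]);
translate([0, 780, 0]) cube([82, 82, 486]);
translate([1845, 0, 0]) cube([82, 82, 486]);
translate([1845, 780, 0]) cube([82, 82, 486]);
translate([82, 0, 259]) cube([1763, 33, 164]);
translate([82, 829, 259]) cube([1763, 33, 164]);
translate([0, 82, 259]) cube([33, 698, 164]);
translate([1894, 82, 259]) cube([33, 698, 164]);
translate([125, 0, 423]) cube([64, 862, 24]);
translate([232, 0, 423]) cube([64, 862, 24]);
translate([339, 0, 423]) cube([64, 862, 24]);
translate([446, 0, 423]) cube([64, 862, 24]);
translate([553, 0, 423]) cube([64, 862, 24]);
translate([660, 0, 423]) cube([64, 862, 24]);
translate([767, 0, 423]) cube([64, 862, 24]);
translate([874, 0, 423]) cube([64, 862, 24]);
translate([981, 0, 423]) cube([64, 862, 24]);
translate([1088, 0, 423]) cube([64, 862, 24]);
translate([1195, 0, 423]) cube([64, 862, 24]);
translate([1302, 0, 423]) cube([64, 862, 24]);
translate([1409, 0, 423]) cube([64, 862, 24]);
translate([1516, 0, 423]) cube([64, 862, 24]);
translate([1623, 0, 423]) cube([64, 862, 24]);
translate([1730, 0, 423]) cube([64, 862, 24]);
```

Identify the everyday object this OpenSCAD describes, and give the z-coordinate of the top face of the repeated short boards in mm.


A bed frame. The slat-top height is 447 mm.

Four posts, four rails, and a row of slats — a bed frame. Slats sit on the rails at z = 259 + 164 = 423; with slat thickness 24, the top is 447 mm.


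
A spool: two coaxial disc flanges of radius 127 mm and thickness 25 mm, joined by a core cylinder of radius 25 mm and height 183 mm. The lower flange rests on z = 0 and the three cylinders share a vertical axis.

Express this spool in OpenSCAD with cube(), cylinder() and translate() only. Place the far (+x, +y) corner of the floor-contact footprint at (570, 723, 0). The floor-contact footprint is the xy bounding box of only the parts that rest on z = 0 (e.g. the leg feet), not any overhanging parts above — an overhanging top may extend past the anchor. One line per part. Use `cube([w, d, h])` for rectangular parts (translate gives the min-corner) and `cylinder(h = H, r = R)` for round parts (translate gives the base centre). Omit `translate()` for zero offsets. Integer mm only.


translate([443, 596, 0]) cylinder(h = 25, r = 127);
translate([443, 596, 25]) cylinder(h = 183, r = 25);
translate([443, 596, 208]) cylinder(h = 25, r = 127);


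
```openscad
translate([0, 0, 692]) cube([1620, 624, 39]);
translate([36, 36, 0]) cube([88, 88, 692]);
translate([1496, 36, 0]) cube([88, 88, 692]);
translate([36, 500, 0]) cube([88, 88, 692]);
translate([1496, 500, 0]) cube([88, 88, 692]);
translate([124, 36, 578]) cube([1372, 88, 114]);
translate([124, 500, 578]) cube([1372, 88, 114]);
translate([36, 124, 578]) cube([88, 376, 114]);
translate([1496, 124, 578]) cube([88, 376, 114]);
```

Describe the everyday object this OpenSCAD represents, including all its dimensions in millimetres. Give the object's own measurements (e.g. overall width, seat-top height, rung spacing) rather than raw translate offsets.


A rectangular dining table. The top is 1620×624×39 mm with its upper surface at z = 731 mm. It stands on four 88×88 mm square legs, each inset 36 mm from the nearest pair of top edges, running from the floor to the underside of the top. Four apron rails, 88 mm thick and 114 mm tall, run between adjacent legs with their top edges flush with the underside of the top and their outer faces flush with the legs' outer faces.


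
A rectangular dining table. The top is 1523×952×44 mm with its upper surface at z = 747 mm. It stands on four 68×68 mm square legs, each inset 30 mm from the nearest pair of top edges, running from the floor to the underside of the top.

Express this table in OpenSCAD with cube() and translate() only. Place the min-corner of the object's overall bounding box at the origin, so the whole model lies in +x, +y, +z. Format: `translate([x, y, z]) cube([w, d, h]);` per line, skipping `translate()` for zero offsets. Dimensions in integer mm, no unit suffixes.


translate([0, 0, 703]) cube([1523, 952, 44]);
translate([30, 30, 0]) cube([68, 68, 703]);
translate([1425, 30, 0]) cube([68, 68, 703]);
translate([30, 854, 0]) cube([68, 68, 703]);
translate([1425, 854, 0]) cube([68, 68, 703]);


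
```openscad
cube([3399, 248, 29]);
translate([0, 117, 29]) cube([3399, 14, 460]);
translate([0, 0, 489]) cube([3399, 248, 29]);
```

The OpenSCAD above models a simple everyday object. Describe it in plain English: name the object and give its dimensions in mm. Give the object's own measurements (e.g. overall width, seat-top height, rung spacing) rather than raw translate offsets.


An I-beam lying along x, 3399 mm long. Overall section height 518 mm. Two flanges 248 mm wide (y) and 29 mm thick, one on the floor and one at the top; a web 14 mm thick runs between them, centred on the flange width.


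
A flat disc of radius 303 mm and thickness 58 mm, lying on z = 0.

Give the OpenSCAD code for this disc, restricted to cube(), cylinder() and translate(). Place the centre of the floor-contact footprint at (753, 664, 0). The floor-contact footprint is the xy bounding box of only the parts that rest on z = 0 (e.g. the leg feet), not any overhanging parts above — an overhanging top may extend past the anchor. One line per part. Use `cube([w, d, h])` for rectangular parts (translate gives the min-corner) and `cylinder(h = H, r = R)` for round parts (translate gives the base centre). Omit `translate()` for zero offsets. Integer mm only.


translate([753, 664, 0]) cylinder(h = 58, r = 303);


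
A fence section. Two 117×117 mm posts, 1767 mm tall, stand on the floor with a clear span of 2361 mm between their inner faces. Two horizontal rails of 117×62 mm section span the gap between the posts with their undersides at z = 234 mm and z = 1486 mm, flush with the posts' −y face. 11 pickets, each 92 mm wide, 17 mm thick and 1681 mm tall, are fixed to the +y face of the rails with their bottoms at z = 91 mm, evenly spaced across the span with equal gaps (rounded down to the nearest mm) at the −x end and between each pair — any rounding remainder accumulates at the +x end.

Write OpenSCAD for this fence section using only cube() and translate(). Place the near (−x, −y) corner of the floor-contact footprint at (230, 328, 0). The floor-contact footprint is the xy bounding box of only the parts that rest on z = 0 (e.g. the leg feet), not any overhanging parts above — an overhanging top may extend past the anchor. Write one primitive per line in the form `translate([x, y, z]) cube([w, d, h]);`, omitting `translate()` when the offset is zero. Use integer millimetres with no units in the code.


translate([230, 328, 0]) cube([117, 117, 1767]);
translate([2708, 328, 0]) cube([117, 117, 1767]);
translate([347, 328, 234]) cube([2361, 117, 62]);
translate([347, 328, 1486]) cube([2361, 117, 62]);
translate([459, 445, 91]) cube([92, 17, 1681]);
translate([663, 445, 91]) cube([92, 17, 1681]);
translate([867, 445, 91]) cube([92, 17, 1681]);
translate([1071, 445, 91]) cube([92, 17, 1681]);
translate([1275, 445, 91]) cube([92, 17, 1681]);
translate([1479, 445, 91]) cube([92, 17, 1681]);
translate([1683, 445, 91]) cube([92, 17, 1681]);
translate([1887, 445, 91]) cube([92, 17, 1681]);
translate([2091, 445, 91]) cube([92, 17, 1681]);
translate([2295, 445, 91]) cube([92, 17, 1681]);
translate([2499, 445, 91]) cube([92, 17, 1681]);


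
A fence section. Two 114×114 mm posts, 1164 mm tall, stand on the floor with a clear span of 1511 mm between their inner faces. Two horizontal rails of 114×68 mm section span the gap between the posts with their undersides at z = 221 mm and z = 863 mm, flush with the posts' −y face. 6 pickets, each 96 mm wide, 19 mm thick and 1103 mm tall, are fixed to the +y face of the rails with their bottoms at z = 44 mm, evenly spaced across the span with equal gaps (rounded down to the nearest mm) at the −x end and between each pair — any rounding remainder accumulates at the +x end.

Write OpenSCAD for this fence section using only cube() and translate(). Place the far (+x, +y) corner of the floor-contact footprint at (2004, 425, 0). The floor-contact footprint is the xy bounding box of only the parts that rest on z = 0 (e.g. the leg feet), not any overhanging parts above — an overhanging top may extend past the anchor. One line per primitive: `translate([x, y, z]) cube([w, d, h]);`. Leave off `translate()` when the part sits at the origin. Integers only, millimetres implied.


translate([265, 311, 0]) cube([114, 114, 1164]);
translate([1890, 311, 0]) cube([114, 114, 1164]);
translate([379, 311, 221]) cube([1511, 114, 68]);
translate([379, 311, 863]) cube([1511, 114, 68]);
translate([512, 425, 44]) cube([96, 19, 1103]);
translate([741, 425, 44]) cube([96, 19, 1103]);
translate([970, 425, 44]) cube([96, 19, 1103]);
translate([1199, 425, 44]) cube([96, 19, 1103]);
translate([1428, 425, 44]) cube([96, 19, 1103]);
translate([1657, 425, 44]) cube([96, 19, 1103]);


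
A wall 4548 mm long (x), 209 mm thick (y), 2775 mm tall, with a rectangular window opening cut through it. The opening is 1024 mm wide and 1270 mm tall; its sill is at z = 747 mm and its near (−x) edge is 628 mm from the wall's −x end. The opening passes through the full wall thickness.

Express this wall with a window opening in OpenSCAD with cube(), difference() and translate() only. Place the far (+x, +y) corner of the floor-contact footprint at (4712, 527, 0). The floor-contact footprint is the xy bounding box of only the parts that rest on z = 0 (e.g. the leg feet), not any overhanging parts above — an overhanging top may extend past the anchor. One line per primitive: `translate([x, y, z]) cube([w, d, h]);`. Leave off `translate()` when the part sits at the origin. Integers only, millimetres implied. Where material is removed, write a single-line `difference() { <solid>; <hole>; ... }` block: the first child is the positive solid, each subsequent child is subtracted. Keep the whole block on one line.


difference() { translate([164, 318, 0]) cube([4548, 209, 2775]); translate([792, 318, 747]) cube([1024, 209, 1270]); }


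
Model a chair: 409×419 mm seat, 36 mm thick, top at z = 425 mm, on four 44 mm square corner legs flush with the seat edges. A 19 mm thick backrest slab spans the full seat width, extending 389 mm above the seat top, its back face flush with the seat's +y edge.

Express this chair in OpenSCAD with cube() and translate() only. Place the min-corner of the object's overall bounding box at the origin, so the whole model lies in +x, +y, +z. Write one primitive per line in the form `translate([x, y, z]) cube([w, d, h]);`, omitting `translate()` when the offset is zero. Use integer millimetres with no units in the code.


translate([0, 0, 389]) cube([409, 419, 36]);
cube([44, 44, 389]);
translate([365, 0, 0]) cube([44, 44, 389]);
translate([0, 375, 0]) cube([44, 44, 389]);
translate([365, 375, 0]) cube([44, 44, 389]);
translate([0, 400, 425]) cube([409, 19, 389]);


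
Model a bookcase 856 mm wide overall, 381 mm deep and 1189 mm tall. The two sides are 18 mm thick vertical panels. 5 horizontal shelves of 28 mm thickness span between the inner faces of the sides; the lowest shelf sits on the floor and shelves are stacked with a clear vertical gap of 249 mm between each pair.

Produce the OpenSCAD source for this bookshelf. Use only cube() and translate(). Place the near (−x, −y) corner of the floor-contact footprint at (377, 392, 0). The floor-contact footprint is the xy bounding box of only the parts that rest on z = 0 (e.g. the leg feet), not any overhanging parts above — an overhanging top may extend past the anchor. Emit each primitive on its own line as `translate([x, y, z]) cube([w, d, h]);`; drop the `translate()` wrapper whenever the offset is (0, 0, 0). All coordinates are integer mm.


translate([377, 392, 0]) cube([18, 381, 1189]);
translate([1215, 392, 0]) cube([18, 381, 1189]);
translate([395, 392, 0]) cube([820, 381, 28]);
translate([395, 392, 277]) cube([820, 381, 28]);
translate([395, 392, 554]) cube([820, 381, 28]);
translate([395, 392, 831]) cube([820, 381, 28]);
translate([395, 392, 1108]) cube([820, 381, 28]);


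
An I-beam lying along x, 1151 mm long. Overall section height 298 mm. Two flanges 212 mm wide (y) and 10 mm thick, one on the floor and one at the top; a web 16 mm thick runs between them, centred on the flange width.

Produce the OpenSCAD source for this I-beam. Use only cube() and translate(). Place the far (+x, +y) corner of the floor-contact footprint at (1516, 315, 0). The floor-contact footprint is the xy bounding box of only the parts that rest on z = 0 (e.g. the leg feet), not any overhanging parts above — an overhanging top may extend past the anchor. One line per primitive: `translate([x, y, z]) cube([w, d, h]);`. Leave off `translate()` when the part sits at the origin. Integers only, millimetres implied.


translate([365, 103, 0]) cube([1151, 212, 10]);
translate([365, 201, 10]) cube([1151, 16, 278]);
translate([365, 103, 288]) cube([1151, 212, 10]);


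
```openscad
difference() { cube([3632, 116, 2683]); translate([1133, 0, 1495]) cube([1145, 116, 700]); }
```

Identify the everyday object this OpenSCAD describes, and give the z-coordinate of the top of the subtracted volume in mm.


A wall with a window opening. The window head height is 2195 mm.

A wall with a rectangular opening subtracted — a window. Sill at z = 1495, opening 700 mm tall, so the head is at 1495 + 700 = 2195 mm.


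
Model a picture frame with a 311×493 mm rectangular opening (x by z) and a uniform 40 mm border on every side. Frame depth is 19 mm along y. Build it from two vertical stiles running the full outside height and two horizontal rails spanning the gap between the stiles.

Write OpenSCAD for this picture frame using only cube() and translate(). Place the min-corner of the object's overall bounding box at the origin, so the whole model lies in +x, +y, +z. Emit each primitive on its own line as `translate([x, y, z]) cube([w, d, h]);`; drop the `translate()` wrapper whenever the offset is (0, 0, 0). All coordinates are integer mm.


cube([40, 19, 573]);
translate([351, 0, 0]) cube([40, 19, 573]);
translate([40, 0, 0]) cube([311, 19, 40]);
translate([40, 0, 533]) cube([311, 19, 40]);


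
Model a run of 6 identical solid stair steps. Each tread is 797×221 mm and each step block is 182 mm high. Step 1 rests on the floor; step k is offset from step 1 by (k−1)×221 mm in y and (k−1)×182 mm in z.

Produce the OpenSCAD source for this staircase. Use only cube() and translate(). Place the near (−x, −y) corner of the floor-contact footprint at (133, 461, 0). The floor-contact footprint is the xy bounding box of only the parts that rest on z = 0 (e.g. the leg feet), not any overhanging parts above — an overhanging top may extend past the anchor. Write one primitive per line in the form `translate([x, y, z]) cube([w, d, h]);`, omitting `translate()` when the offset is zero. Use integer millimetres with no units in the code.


translate([133, 461, 0]) cube([797, 221, 182]);
translate([133, 682, 182]) cube([797, 221, 182]);
translate([133, 903, 364]) cube([797, 221, 182]);
translate([133, 1124, 546]) cube([797, 221, 182]);
translate([133, 1345, 728]) cube([797, 221, 182]);
translate([133, 1566, 910]) cube([797, 221, 182]);


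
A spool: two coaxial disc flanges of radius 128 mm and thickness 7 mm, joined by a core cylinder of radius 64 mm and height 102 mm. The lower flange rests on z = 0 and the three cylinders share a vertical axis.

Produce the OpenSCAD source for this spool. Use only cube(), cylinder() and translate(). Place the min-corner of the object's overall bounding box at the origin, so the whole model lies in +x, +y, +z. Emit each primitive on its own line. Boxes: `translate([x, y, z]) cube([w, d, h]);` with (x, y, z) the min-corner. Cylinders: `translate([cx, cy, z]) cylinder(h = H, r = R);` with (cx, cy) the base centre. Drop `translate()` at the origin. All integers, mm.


translate([128, 128, 0]) cylinder(h = 7, r = 128);
translate([128, 128, 7]) cylinder(h = 102, r = 64);
translate([128, 128, 109]) cylinder(h = 7, r = 128);


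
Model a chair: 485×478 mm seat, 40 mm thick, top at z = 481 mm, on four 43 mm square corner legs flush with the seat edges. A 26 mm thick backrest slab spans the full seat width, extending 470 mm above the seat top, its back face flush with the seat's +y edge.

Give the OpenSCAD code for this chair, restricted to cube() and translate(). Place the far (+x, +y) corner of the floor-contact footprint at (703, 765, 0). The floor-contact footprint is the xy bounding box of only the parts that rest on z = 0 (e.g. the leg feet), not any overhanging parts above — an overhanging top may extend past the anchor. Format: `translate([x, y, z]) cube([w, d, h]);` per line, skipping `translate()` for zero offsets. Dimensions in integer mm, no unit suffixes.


// leg_h = 481 - 40 = 441
translate([218, 287, 441]) cube([485, 478, 40]);
translate([218, 287, 0]) cube([43, 43, 441]);
translate([660, 287, 0]) cube([43, 43, 441]);
translate([218, 722, 0]) cube([43, 43, 441]);
translate([660, 722, 0]) cube([43, 43, 441]);
translate([218, 739, 481]) cube([485, 26, 470]);


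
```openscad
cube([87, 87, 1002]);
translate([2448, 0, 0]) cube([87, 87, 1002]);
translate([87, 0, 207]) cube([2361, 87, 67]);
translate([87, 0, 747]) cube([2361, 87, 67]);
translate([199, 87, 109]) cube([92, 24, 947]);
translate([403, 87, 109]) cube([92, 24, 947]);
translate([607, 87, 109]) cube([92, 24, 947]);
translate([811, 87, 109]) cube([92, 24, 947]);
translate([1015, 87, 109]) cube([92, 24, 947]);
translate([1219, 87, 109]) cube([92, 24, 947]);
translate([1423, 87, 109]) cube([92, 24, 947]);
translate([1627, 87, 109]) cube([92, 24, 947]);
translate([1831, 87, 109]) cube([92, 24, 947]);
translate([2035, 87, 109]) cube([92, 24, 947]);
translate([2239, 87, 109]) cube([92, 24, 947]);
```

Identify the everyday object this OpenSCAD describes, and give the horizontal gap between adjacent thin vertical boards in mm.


A fence section. The picket gap is 112 mm.

Two posts, two rails, 11 pickets — a fence section. Span 2361 mm holds 11 pickets of 92 mm with 12 equal gaps: ⌊(2361 − 11·92) / 12⌋ = 112 mm.


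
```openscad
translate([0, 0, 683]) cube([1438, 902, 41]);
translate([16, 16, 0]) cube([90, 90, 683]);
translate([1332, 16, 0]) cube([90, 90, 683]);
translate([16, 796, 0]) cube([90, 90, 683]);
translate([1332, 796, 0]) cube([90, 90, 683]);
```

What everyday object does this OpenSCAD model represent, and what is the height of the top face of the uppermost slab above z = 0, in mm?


A table. The table height is 724 mm.

A 1438×902×41 slab sits at z = 683 on four 90 mm square posts — a table. The top surface is at 683 + 41 = 724 mm.


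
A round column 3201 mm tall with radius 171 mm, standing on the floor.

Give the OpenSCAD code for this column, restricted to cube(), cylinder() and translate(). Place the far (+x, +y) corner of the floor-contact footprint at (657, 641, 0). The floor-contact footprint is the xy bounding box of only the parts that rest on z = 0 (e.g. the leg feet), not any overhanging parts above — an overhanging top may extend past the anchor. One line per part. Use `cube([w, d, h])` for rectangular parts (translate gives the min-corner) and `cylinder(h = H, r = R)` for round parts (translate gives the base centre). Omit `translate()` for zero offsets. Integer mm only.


translate([486, 470, 0]) cylinder(h = 3201, r = 171);


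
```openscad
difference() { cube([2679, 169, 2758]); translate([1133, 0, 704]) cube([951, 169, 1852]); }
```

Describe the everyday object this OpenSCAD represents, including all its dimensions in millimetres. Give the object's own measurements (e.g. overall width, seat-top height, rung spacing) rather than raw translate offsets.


A wall 2679 mm long (x), 169 mm thick (y), 2758 mm tall, with a rectangular window opening cut through it. The opening is 951 mm wide and 1852 mm tall; its sill is at z = 704 mm and its near (−x) edge is 1133 mm from the wall's −x end. The opening passes through the full wall thickness.


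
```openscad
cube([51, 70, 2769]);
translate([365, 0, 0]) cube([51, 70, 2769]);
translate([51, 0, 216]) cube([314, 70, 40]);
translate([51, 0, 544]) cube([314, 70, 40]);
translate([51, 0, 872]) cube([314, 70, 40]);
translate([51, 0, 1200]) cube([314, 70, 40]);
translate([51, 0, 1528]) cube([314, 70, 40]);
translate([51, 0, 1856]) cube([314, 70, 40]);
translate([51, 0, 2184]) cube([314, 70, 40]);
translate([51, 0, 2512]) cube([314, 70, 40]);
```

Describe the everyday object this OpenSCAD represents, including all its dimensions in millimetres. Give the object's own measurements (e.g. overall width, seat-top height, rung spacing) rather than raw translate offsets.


A straight ladder. Two 51×70 mm vertical rails, 2769 mm tall, stand 416 mm apart (outside-to-outside) with their front faces coplanar on the −y side. 8 rungs, each 70 mm deep and 40 mm tall, span between the inner faces of the rails, front faces flush with the rails. The lowest rung's underside is at z = 216 mm and rungs are spaced 328 mm apart (underside to underside).


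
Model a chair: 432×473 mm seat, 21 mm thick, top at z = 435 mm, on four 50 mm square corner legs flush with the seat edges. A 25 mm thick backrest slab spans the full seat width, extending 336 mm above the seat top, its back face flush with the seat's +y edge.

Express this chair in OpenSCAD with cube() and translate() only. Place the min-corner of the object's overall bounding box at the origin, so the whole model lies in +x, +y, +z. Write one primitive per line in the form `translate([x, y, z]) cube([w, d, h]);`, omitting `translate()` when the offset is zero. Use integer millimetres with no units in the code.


translate([0, 0, 414]) cube([432, 473, 21]);
cube([50, 50, 414]);
translate([382, 0, 0]) cube([50, 50, 414]);
translate([0, 423, 0]) cube([50, 50, 414]);
translate([382, 423, 0]) cube([50, 50, 414]);
translate([0, 448, 435]) cube([432, 25, 336]);


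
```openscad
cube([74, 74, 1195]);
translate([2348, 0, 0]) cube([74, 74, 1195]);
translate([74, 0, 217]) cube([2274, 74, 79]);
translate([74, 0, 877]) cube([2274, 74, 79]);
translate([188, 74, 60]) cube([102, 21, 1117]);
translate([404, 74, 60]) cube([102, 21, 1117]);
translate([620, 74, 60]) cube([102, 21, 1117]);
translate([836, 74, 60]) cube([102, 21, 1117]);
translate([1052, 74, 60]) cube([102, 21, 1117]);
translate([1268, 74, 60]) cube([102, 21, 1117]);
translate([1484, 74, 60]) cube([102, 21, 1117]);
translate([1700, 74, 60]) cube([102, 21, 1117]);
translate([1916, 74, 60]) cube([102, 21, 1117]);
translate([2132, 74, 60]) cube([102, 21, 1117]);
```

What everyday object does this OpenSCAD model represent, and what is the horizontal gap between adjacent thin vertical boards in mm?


A fence section. The picket gap is 114 mm.

Two posts, two rails, 10 pickets — a fence section. Span 2274 mm holds 10 pickets of 102 mm with 11 equal gaps: ⌊(2274 − 10·102) / 11⌋ = 114 mm.


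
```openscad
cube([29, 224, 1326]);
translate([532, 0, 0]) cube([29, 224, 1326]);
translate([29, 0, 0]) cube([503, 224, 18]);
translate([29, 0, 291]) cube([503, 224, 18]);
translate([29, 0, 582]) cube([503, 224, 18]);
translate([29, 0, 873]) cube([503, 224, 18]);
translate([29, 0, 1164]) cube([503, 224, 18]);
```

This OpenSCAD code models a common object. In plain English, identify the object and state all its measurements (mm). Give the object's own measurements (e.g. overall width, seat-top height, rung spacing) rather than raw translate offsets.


An open bookshelf. Two side panels, each 29 mm thick, 224 mm deep and 1326 mm tall, stand 561 mm apart (outside-to-outside). Between them sit 5 shelves, each 18 mm thick and 224 mm deep, spanning the full gap between the sides. The bottom shelf rests on the floor (its underside at z = 0) and the clear gap between one shelf's top and the next shelf's underside is 273 mm.


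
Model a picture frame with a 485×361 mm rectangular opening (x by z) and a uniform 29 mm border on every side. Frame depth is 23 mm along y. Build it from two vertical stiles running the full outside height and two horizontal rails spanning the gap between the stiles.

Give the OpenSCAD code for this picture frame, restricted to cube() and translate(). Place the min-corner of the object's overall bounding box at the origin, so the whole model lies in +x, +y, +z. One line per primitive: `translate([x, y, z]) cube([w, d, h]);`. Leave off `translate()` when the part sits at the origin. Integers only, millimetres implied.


cube([29, 23, 419]);
translate([514, 0, 0]) cube([29, 23, 419]);
translate([29, 0, 0]) cube([485, 23, 29]);
translate([29, 0, 390]) cube([485, 23, 29]);


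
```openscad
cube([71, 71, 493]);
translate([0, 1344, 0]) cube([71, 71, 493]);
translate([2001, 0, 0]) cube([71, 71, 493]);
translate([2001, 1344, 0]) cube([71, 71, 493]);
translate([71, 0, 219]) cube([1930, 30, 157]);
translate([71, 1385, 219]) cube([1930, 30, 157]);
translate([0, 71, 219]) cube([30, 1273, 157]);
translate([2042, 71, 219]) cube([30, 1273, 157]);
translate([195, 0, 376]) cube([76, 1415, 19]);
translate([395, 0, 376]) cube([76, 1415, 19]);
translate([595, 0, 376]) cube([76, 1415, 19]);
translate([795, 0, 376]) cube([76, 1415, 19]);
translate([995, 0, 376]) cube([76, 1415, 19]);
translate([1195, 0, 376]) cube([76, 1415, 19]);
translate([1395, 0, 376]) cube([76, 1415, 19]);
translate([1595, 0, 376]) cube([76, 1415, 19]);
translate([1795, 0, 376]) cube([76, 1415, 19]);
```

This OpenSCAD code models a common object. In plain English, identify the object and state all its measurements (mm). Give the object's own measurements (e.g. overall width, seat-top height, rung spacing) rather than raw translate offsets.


A bed frame 2072 mm long (x) by 1415 mm wide (y). Four 71×71 mm corner posts, 493 mm tall, at the corners of the footprint. Four rails of 30 mm thickness and 157 mm height run between adjacent posts with their undersides at z = 219 mm, their outer faces flush with the outside of the frame (the two x-running rails run between the posts' inner faces; the two y-running rails run between the posts' inner faces). 9 slats, each 76 mm wide (x) and 19 mm thick, lie across the top of the two x-running rails, running the full 1415 mm width of the frame in y; along x they sit between the end posts with a 124 mm gap after the −x posts and between neighbouring slats, leaving 130 mm before the +x posts.


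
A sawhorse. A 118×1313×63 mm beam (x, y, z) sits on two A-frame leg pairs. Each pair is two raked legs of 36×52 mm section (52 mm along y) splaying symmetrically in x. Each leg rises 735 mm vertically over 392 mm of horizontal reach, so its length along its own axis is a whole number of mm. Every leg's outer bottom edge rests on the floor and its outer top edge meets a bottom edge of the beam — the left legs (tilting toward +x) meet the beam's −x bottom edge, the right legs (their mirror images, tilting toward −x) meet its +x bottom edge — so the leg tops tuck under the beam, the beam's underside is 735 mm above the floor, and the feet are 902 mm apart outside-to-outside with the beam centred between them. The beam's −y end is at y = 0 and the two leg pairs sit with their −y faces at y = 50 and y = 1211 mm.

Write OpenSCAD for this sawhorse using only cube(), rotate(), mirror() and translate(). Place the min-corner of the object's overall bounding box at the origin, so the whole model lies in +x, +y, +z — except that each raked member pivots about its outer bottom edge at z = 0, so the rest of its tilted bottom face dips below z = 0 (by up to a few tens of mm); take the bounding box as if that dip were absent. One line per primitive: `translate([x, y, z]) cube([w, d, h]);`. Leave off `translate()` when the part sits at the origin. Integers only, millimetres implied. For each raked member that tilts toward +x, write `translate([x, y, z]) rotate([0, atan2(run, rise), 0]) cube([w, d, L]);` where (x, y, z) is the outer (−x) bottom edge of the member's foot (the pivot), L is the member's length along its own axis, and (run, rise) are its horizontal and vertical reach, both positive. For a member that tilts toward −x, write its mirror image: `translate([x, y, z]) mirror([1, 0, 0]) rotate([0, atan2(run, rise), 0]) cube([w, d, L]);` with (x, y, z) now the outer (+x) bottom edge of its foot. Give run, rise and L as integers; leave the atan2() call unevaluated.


translate([392, 0, 735]) cube([118, 1313, 63]);
translate([0, 50, 0]) rotate([0, atan2(392, 735), 0]) cube([36, 52, 833]);
translate([902, 50, 0]) mirror([1, 0, 0]) rotate([0, atan2(392, 735), 0]) cube([36, 52, 833]);
translate([0, 1211, 0]) rotate([0, atan2(392, 735), 0]) cube([36, 52, 833]);
translate([902, 1211, 0]) mirror([1, 0, 0]) rotate([0, atan2(392, 735), 0]) cube([36, 52, 833]);


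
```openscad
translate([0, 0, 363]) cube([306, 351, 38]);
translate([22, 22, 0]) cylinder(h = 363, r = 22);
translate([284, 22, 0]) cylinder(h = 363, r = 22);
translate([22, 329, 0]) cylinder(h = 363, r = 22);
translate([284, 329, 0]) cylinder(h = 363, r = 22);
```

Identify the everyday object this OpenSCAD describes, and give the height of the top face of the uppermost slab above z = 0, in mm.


A stool. The seat height is 401 mm.

A 306×351×38 slab at z = 363 on four corner cylinders — a stool. The seat top is 363 + 38 = 401 mm.


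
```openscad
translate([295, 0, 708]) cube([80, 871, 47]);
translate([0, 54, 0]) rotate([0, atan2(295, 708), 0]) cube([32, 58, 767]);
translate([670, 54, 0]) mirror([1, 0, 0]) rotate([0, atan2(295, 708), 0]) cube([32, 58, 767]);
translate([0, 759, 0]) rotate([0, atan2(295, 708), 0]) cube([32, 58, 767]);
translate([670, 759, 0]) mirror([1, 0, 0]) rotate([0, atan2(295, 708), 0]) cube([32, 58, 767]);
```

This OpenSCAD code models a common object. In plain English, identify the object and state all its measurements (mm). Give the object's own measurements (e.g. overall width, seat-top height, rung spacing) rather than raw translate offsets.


A sawhorse. A 80×871×47 mm beam (x, y, z) sits on two A-frame leg pairs. Each pair is two raked legs of 32×58 mm section (58 mm along y) splaying symmetrically in x. Each leg rises 708 mm vertically over 295 mm of horizontal reach and is 767 mm long along its own axis. Every leg's outer bottom edge rests on the floor and its outer top edge meets a bottom edge of the beam — the left legs (tilting toward +x) meet the beam's −x bottom edge, the right legs (their mirror images, tilting toward −x) meet its +x bottom edge — so the leg tops tuck under the beam, the beam's underside is 708 mm above the floor, and the feet are 670 mm apart outside-to-outside with the beam centred between them. The two leg pairs are set in 54 mm from either end of the beam.


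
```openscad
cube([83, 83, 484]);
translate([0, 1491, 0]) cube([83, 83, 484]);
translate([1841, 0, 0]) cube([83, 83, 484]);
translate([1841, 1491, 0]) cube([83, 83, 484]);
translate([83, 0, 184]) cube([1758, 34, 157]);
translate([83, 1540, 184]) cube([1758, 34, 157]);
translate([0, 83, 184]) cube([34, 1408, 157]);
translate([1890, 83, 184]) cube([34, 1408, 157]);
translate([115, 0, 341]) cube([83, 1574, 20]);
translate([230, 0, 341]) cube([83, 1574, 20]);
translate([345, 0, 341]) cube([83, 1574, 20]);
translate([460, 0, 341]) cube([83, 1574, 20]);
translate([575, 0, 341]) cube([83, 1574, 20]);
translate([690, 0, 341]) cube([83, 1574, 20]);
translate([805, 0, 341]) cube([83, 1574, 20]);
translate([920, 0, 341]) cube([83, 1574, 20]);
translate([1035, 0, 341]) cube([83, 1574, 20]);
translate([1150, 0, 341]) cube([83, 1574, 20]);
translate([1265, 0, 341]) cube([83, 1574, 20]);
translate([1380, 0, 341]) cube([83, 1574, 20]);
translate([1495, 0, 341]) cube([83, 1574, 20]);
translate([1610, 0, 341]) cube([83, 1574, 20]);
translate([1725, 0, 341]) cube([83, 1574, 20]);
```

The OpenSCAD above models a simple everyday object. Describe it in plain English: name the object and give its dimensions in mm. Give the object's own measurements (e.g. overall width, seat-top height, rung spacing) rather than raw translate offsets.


A bed frame 1924 mm long (x) by 1574 mm wide (y). Four 83×83 mm corner posts, 484 mm tall, at the corners of the footprint. Four rails of 34 mm thickness and 157 mm height run between adjacent posts with their undersides at z = 184 mm, their outer faces flush with the outside of the frame (the two x-running rails run between the posts' inner faces; the two y-running rails run between the posts' inner faces). 15 slats, each 83 mm wide (x) and 20 mm thick, lie across the top of the two x-running rails, running the full 1574 mm width of the frame in y; along x they sit between the end posts with a 32 mm gap after the −x posts and between neighbouring slats, leaving 33 mm before the +x posts.


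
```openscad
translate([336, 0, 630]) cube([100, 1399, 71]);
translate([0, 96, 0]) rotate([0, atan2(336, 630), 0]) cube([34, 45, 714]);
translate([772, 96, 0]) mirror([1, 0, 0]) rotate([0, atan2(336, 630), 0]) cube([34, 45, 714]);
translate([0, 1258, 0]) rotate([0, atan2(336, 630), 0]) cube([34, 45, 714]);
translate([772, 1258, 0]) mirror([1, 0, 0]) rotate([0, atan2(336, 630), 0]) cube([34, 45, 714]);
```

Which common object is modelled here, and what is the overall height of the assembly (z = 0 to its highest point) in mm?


A sawhorse. The overall height is 701 mm.

A beam across two mirrored pairs of raked legs — a sawhorse. The beam's underside is at z = 630 (matching the legs' vertical rise in atan2(336, 630)) and the beam is 71 mm tall, so its top is at 630 + 71 = 701 mm. The raked legs top out at the beam's underside, so that is the highest point.


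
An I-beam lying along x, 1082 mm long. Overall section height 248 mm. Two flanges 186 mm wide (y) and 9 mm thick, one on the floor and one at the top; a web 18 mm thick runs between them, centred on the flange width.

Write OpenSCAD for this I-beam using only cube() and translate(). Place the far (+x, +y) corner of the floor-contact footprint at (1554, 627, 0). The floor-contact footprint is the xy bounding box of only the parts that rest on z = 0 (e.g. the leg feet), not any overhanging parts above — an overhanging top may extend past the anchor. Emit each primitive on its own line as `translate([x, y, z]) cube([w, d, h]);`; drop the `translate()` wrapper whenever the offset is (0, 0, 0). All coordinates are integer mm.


translate([472, 441, 0]) cube([1082, 186, 9]);
translate([472, 525, 9]) cube([1082, 18, 230]);
translate([472, 441, 239]) cube([1082, 186, 9]);


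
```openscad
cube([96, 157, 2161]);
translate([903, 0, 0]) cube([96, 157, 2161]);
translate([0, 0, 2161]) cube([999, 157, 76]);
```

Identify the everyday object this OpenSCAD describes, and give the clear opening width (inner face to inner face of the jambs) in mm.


A door frame. The clear opening width is 807 mm.

Two 2161 mm tall posts with a header on top — a door frame. The left jamb is 96 mm wide at x = 0; the right jamb starts at x = 903. The clear opening is 903 − 96 = 807 mm.


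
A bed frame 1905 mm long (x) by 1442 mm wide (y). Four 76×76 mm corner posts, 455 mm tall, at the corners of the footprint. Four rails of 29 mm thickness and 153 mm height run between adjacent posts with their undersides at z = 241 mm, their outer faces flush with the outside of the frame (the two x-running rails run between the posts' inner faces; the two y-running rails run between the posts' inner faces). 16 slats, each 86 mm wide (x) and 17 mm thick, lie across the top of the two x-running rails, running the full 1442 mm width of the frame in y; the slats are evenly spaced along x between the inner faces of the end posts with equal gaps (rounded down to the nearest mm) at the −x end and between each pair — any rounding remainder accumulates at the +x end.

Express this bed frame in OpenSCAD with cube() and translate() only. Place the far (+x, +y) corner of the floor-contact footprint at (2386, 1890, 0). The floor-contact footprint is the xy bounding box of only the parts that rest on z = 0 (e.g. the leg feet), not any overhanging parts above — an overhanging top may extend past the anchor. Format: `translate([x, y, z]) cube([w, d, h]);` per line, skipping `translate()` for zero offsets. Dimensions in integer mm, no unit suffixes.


translate([481, 448, 0]) cube([76, 76, 455]);
translate([481, 1814, 0]) cube([76, 76, 455]);
translate([2310, 448, 0]) cube([76, 76, 455]);
translate([2310, 1814, 0]) cube([76, 76, 455]);
translate([557, 448, 241]) cube([1753, 29, 153]);
translate([557, 1861, 241]) cube([1753, 29, 153]);
translate([481, 524, 241]) cube([29, 1290, 153]);
translate([2357, 524, 241]) cube([29, 1290, 153]);
translate([579, 448, 394]) cube([86, 1442, 17]);
translate([687, 448, 394]) cube([86, 1442, 17]);
translate([795, 448, 394]) cube([86, 1442, 17]);
translate([903, 448, 394]) cube([86, 1442, 17]);
translate([1011, 448, 394]) cube([86, 1442, 17]);
translate([1119, 448, 394]) cube([86, 1442, 17]);
translate([1227, 448, 394]) cube([86, 1442, 17]);
translate([1335, 448, 394]) cube([86, 1442, 17]);
translate([1443, 448, 394]) cube([86, 1442, 17]);
translate([1551, 448, 394]) cube([86, 1442, 17]);
translate([1659, 448, 394]) cube([86, 1442, 17]);
translate([1767, 448, 394]) cube([86, 1442, 17]);
translate([1875, 448, 394]) cube([86, 1442, 17]);
translate([1983, 448, 394]) cube([86, 1442, 17]);
translate([2091, 448, 394]) cube([86, 1442, 17]);
translate([2199, 448, 394]) cube([86, 1442, 17]);


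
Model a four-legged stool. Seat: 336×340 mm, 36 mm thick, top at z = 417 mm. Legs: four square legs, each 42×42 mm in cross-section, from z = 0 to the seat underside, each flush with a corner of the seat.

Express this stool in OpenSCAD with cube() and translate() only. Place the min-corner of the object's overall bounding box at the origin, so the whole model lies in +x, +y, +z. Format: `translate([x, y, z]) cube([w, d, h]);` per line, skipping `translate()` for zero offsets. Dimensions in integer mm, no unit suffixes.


// leg_h = 417 - 36 = 381
translate([0, 0, 381]) cube([336, 340, 36]);
cube([42, 42, 381]);
translate([294, 0, 0]) cube([42, 42, 381]);
translate([0, 298, 0]) cube([42, 42, 381]);
translate([294, 298, 0]) cube([42, 42, 381]);


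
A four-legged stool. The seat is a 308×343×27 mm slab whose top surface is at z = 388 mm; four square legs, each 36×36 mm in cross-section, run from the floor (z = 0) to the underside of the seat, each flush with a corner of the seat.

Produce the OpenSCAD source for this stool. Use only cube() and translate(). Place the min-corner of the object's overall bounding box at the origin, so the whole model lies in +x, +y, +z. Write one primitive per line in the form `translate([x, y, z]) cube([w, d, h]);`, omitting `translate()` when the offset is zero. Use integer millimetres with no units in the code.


translate([0, 0, 361]) cube([308, 343, 27]);
cube([36, 36, 361]);
translate([272, 0, 0]) cube([36, 36, 361]);
translate([0, 307, 0]) cube([36, 36, 361]);
translate([272, 307, 0]) cube([36, 36, 361]);


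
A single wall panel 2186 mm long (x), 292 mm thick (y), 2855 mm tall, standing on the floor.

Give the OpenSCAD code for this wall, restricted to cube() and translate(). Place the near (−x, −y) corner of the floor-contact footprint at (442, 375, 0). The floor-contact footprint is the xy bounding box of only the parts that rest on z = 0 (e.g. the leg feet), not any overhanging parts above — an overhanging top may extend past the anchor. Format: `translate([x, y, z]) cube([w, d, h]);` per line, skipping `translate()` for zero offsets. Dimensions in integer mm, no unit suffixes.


translate([442, 375, 0]) cube([2186, 292, 2855]);


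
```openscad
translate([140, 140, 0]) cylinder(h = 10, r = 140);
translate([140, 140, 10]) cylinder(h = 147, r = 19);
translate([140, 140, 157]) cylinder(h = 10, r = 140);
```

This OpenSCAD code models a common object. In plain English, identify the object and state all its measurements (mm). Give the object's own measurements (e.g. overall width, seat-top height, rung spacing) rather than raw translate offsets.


A spool: two coaxial disc flanges of radius 140 mm and thickness 10 mm, joined by a core cylinder of radius 19 mm and height 147 mm. The lower flange rests on z = 0 and the three cylinders share a vertical axis.
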